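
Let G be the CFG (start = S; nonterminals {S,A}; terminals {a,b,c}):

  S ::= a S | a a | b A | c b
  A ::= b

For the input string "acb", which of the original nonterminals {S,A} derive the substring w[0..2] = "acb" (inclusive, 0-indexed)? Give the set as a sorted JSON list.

CNF form of G:
  S -> T0 S | T0 T0 | T1 A | T2 T1
  A -> b
  T0 -> a
  T1 -> b
  T2 -> c

Fill CYK table bottom-up, restricted to cells inside w[0..2]:
  [0..0]={T0}  "a"  orig:{}
  [1..1]={T2}  "c"  orig:{}
  [2..2]={A,T1}  "b"  orig:{A}
  [0..1]=∅  "ac"
  [1..2]={S}  "cb"
  [0..2]={S}  "acb"

Original NTs in T[0,2] deriving "acb": ["S"]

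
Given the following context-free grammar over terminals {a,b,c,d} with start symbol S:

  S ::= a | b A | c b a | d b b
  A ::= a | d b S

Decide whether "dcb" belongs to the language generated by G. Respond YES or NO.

CNF form of G:
  S -> T0 X6 | T1 A | T2 X5 | a
  A -> T0 X4 | a
  T0 -> d
  T1 -> b
  T2 -> c
  T3 -> a
  X4 -> T1 S
  X5 -> T1 T3
  X6 -> T1 T1

CYK table (by increasing span):
  [0..0]={T0}  "d"  orig:{}
  [1..1]={T2}  "c"  orig:{}
  [2..2]={T1}  "b"  orig:{}
  [0..1]=∅  "dc"
  [1..2]=∅  "cb"
  [0..2]=∅  "dcb"

S ∉ T[0,2] ⇒ NO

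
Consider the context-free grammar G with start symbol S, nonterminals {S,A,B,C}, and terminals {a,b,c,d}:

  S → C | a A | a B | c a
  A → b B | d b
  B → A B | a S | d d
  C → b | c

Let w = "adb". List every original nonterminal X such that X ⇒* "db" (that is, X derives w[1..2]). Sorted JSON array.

CNF form of G:
  S -> T2 A | T2 B | T3 T2 | b | c
  A -> T0 B | T1 T0
  B -> A B | T1 T1 | T2 S
  C -> b | c
  T0 -> b
  T1 -> d
  T2 -> a
  T3 -> c

CYK fill (cells [i..j] with 1 ≤ i ≤ j ≤ 2 only):
  cell(1,1) d: {T1}  orig:{}
  cell(2,2) b: {C,S,T0}  orig:{C,S}
  cell(1,2) db: {A}

Original NTs in T[1,2] deriving "db": ["A"]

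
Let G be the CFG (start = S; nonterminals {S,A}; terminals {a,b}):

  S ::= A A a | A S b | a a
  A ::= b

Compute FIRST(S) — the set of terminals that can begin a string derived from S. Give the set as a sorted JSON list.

Compute FIRST by fixpoint:
iter 1:
  A via A→b: +{b}
  S via S→A A a: +{b}
  S via S→a a: +{a}
  FIRST(S)={a,b}  FIRST(A)={b}
iter 2: (stable)
  FIRST(S)={a,b}  FIRST(A)={b}

FIRST(S) = ["a", "b"]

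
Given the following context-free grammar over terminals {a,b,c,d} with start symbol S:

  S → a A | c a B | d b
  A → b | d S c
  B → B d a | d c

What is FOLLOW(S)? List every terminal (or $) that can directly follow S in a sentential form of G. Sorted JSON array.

FIRST iteration:
pass 1:
  A via A→b: +{b}
  A via A→d S c: +{d}
  B via B→d c: +{d}
  S via S→a A: +{a}
  S via S→c a B: +{c}
  S via S→d b: +{d}
  FIRST[S]={a,c,d}  FIRST[A]={b,d}  FIRST[B]={d}
pass 2: (no change)
  FIRST[S]={a,c,d}  FIRST[A]={b,d}  FIRST[B]={d}

FOLLOW sets:
initialize: $ ∈ FOLLOW(S)
pass 1:
  A→d S c: FOLLOW(S) ⊇ FIRST(c) = {c}; new: +{c}
  B→B d a: FOLLOW(B) ⊇ FIRST(d) = {d}; new: +{d}
  S→a A: FOLLOW(A) ⊇ FOLLOW(S) ⊇ {$,c}; new: +{$,c}
  S→c a B: FOLLOW(B) ⊇ FOLLOW(S) ⊇ {$,c}; new: +{$,c}
  FOLLOW(S)={$,c}  FOLLOW(A)={$,c}  FOLLOW(B)={$,c,d}
pass 2: (no change)
  FOLLOW(S)={$,c}  FOLLOW(A)={$,c}  FOLLOW(B)={$,c,d}

FOLLOW(S) = ["$", "c"]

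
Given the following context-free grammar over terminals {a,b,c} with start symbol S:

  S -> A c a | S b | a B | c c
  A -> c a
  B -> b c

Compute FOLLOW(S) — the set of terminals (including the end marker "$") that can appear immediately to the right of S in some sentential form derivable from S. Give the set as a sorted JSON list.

FIRST iteration:
pass 1:
  A via A→c a: +{c}
  B via B→b c: +{b}
  S via S→A c a: +{c}
  S via S→a B: +{a}
  S: {a,c}  A: {c}  B: {b}
pass 2: (no change)
  S: {a,c}  A: {c}  B: {b}

FOLLOW sets:
seed FOLLOW(S) with $
[1]
  S→A c a: FOLLOW(A) ⊇ FIRST(c) = {c}; new: +{c}
  S→S b: FOLLOW(S) ⊇ FIRST(b) = {b}; new: +{b}
  S→a B: FOLLOW(B) ⊇ FOLLOW(S) ⊇ {$,b}; new: +{$,b}
  S: {$,b}  A: {c}  B: {$,b}
[2] done
  S: {$,b}  A: {c}  B: {$,b}

FOLLOW(S) = ["$", "b"]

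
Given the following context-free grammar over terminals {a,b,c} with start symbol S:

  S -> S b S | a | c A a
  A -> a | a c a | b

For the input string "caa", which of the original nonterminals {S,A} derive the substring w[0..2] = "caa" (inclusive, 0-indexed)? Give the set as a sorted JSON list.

Convert to CNF:
  S -> S X4 | T1 X5 | a
  A -> T0 X3 | a | b
  T0 -> a
  T1 -> c
  T2 -> b
  X3 -> T1 T0
  X4 -> T2 S
  X5 -> A T0

CYK fill, restricted to cells inside w[0..2]:
  cell(0,0) c: {T1}  orig:{}
  cell(1,1) a: {A,S,T0}  orig:{A,S}
  cell(2,2) a: {A,S,T0}  orig:{A,S}
  cell(0,1) ca: {X3}  orig:{}
  cell(1,2) aa: {X5}  orig:{}
  cell(0,2) caa: {S}

Original NTs in T[0,2] deriving "caa": ["S"]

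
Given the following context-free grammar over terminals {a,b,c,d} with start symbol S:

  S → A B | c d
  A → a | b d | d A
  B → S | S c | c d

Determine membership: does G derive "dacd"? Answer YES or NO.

CNF form of G:
  S -> A B | T2 T1
  A -> T0 T1 | T1 A | a
  B -> A B | S T2 | T2 T1
  T0 -> b
  T1 -> d
  T2 -> c

Fill CYK table bottom-up:
  [0..0]={T1}  "d"  orig:{}
  [1..1]={A}  "a"
  [2..2]={T2}  "c"  orig:{}
  [3..3]={T1}  "d"  orig:{}
  [0..1]={A}  "da"
  [1..2]=∅  "ac"
  [2..3]={B,S}  "cd"
  [0..2]=∅  "dac"
  [1..3]={B,S}  "acd"
  [0..3]={B,S}  "dacd"

S ∈ T[0,3] ⇒ YES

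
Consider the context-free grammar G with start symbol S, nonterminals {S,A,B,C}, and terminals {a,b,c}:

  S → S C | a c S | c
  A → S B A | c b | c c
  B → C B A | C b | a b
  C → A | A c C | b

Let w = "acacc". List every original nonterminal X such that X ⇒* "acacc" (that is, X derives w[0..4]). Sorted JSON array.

CNF form of G:
  S -> S C | T2 X7 | c
  A -> S X3 | T0 T0 | T0 T1
  B -> C T1 | C X4 | T2 T1
  C -> A X5 | S X6 | T0 T0 | T0 T1 | b
  T0 -> c
  T1 -> b
  T2 -> a
  X3 -> B A
  X4 -> B A
  X5 -> T0 C
  X6 -> B A
  X7 -> T0 S

Fill CYK table bottom-up, restricted to cells inside w[0..4]:
  T[0,0] 'a' = {T2}  orig:{}
  T[1,1] 'c' = {S,T0}  orig:{S}
  T[2,2] 'a' = {T2}  orig:{}
  T[3,3] 'c' = {S,T0}  orig:{S}
  T[4,4] 'c' = {S,T0}  orig:{S}
  T[0,1] 'ac' = ∅
  T[1,2] 'ca' = ∅
  T[2,3] 'ac' = ∅
  T[3,4] 'cc' = {A,C,X7}  orig:{A,C}
  T[0,2] 'aca' = ∅
  T[1,3] 'cac' = ∅
  T[2,4] 'acc' = {S}
  T[0,3] 'acac' = ∅
  T[1,4] 'cacc' = {X7}  orig:{}
  T[0,4] 'acacc' = {S}

Original NTs in T[0,4] deriving "acacc": ["S"]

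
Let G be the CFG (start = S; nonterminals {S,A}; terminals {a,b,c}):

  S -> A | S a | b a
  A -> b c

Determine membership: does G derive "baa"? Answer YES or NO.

Convert to CNF:
  S -> S T2 | T0 T1 | T0 T2
  A -> T0 T1
  T0 -> b
  T1 -> c
  T2 -> a

CYK table (by increasing span):
  [0..0]={T0}  "b"  orig:{}
  [1..1]={T2}  "a"  orig:{}
  [2..2]={T2}  "a"  orig:{}
  [0..1]={S}  "ba"
  [1..2]=∅  "aa"
  [0..2]={S}  "baa"

S ∈ T[0,2] ⇒ YES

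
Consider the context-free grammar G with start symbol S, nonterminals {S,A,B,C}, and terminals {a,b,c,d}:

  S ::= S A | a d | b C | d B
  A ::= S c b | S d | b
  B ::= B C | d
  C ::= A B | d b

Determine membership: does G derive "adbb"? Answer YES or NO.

CNF form of G:
  S -> S A | T1 C | T2 B | T3 T2
  A -> S T2 | S X4 | b
  B -> B C | d
  C -> A B | T2 T1
  T0 -> c
  T1 -> b
  T2 -> d
  T3 -> a
  X4 -> T0 T1

Fill CYK table bottom-up:
  [0..0]={T3}  "a"  orig:{}
  [1..1]={B,T2}  "d"  orig:{B}
  [2..2]={A,T1}  "b"  orig:{A}
  [3..3]={A,T1}  "b"  orig:{A}
  [0..1]={S}  "ad"
  [1..2]={C}  "db"
  [2..3]=∅  "bb"
  [0..2]={S}  "adb"
  [1..3]=∅  "dbb"
  [0..3]={S}  "adbb"

S ∈ T[0,3] ⇒ YES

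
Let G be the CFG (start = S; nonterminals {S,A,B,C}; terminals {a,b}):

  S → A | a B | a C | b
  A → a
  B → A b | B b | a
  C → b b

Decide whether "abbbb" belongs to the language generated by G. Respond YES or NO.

Convert to CNF:
  S -> T1 B | T1 C | a | b
  A -> a
  B -> A T0 | B T0 | a
  C -> T0 T0
  T0 -> b
  T1 -> a

Fill CYK table bottom-up:
  T[0,0] 'a' = {A,B,S,T1}  orig:{A,B,S}
  T[1,1] 'b' = {S,T0}  orig:{S}
  T[2,2] 'b' = {S,T0}  orig:{S}
  T[3,3] 'b' = {S,T0}  orig:{S}
  T[4,4] 'b' = {S,T0}  orig:{S}
  T[0,1] 'ab' = {B}
  T[1,2] 'bb' = {C}
  T[2,3] 'bb' = {C}
  T[3,4] 'bb' = {C}
  T[0,2] 'abb' = {B,S}
  T[1,3] 'bbb' = ∅
  T[2,4] 'bbb' = ∅
  T[0,3] 'abbb' = {B}
  T[1,4] 'bbbb' = ∅
  T[0,4] 'abbbb' = {B}

S ∉ T[0,4] ⇒ NO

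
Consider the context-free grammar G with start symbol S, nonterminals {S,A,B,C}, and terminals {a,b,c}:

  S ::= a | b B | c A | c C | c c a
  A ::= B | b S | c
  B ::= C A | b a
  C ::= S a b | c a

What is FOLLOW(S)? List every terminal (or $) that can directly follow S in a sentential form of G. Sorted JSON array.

FIRST sets, iterate to fixpoint:
round 1:
  A via A→b S: +{b}
  A via A→c: +{c}
  B via B→b a: +{b}
  C via C→c a: +{c}
  S via S→a: +{a}
  S via S→b B: +{b}
  S via S→c A: +{c}
  S: {a,b,c}  A: {b,c}  B: {b}  C: {c}
round 2:
  B via B→C A: +{c}
  C via C→S a b: +{a,b}
  S: {a,b,c}  A: {b,c}  B: {b,c}  C: {a,b,c}
round 3:
  B via B→C A: +{a}
  S: {a,b,c}  A: {b,c}  B: {a,b,c}  C: {a,b,c}
round 4:
  A via A→B: +{a}
  S: {a,b,c}  A: {a,b,c}  B: {a,b,c}  C: {a,b,c}
round 5: done
  S: {a,b,c}  A: {a,b,c}  B: {a,b,c}  C: {a,b,c}

FOLLOW sets:
FOLLOW(S) := {$}
pass 1:
  B→C A: FOLLOW(C) ⊇ FIRST(A) = {a,b,c}; new: +{a,b,c}
  C→S a b: FOLLOW(S) ⊇ FIRST(a) = {a}; new: +{a}
  S→b B: FOLLOW(B) ⊇ FOLLOW(S) ⊇ {$,a}; new: +{$,a}
  S→c A: FOLLOW(A) ⊇ FOLLOW(S) ⊇ {$,a}; new: +{$,a}
  S→c C: FOLLOW(C) ⊇ FOLLOW(S) ⊇ {$,a}; new: +{$}
  S: {$,a}  A: {$,a}  B: {$,a}  C: {$,a,b,c}
pass 2: (no change)
  S: {$,a}  A: {$,a}  B: {$,a}  C: {$,a,b,c}

FOLLOW(S) = ["$", "a"]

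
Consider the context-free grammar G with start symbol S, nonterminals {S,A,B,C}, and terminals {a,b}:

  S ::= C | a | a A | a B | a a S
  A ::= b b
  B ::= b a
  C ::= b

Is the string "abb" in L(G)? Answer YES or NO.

Convert to CNF:
  S -> T1 A | T1 B | T1 X2 | a | b
  A -> T0 T0
  B -> T0 T1
  C -> b
  T0 -> b
  T1 -> a
  X2 -> T1 S

CYK table (by increasing span):
  T[0,0] 'a' = {S,T1}  orig:{S}
  T[1,1] 'b' = {C,S,T0}  orig:{C,S}
  T[2,2] 'b' = {C,S,T0}  orig:{C,S}
  T[0,1] 'ab' = {X2}  orig:{}
  T[1,2] 'bb' = {A}
  T[0,2] 'abb' = {S}

S ∈ T[0,2] ⇒ YES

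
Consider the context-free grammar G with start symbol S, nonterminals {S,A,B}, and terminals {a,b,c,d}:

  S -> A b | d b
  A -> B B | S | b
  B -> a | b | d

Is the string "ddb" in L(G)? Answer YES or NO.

Convert to CNF:
  S -> A T0 | T1 T0
  A -> A T0 | B B | T1 T0 | b
  B -> a | b | d
  T0 -> b
  T1 -> d

CYK fill:
  T[0,0] 'd' = {B,T1}  orig:{B}
  T[1,1] 'd' = {B,T1}  orig:{B}
  T[2,2] 'b' = {A,B,T0}  orig:{A,B}
  T[0,1] 'dd' = {A}
  T[1,2] 'db' = {A,S}
  T[0,2] 'ddb' = {A,S}

S ∈ T[0,2] ⇒ YES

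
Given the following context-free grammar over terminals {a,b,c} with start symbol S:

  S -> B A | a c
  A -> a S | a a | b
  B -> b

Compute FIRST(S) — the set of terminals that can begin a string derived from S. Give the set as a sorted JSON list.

Compute FIRST by fixpoint:
round 1:
  A via A→a S: +{a}
  A via A→b: +{b}
  B via B→b: +{b}
  S via S→B A: +{b}
  S via S→a c: +{a}
  FIRST(S)={a,b}  FIRST(A)={a,b}  FIRST(B)={b}
round 2: — fixpoint
  FIRST(S)={a,b}  FIRST(A)={a,b}  FIRST(B)={b}

FIRST(S) = ["a", "b"]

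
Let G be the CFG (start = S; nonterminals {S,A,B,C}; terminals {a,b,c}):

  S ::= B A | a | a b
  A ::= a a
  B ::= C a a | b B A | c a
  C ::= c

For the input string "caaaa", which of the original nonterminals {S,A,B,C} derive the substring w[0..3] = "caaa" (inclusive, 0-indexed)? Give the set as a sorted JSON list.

Convert to CNF:
  S -> B A | T0 T1 | a
  A -> T0 T0
  B -> C X3 | T1 X4 | T2 T0
  C -> c
  T0 -> a
  T1 -> b
  T2 -> c
  X3 -> T0 T0
  X4 -> B A

Fill CYK table bottom-up, restricted to cells inside w[0..3]:
  [0..0]={C,T2}  "c"  orig:{C}
  [1..1]={S,T0}  "a"  orig:{S}
  [2..2]={S,T0}  "a"  orig:{S}
  [3..3]={S,T0}  "a"  orig:{S}
  [0..1]={B}  "ca"
  [1..2]={A,X3}  "aa"  orig:{A}
  [2..3]={A,X3}  "aa"  orig:{A}
  [0..2]={B}  "caa"
  [1..3]=∅  "aaa"
  [0..3]={S,X4}  "caaa"  orig:{S}

Original NTs in T[0,3] deriving "caaa": ["S"]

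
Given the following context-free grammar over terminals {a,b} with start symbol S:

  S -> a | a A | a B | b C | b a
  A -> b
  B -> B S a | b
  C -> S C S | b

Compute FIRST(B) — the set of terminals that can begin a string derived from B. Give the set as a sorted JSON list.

FIRST sets, iterate to fixpoint:
[1]
  A via A→b: +{b}
  B via B→b: +{b}
  C via C→b: +{b}
  S via S→a: +{a}
  S via S→b C: +{b}
  S: {a,b}  A: {b}  B: {b}  C: {b}
[2]
  C via C→S C S: +{a}
  S: {a,b}  A: {b}  B: {b}  C: {a,b}
[3] (stable)
  S: {a,b}  A: {b}  B: {b}  C: {a,b}

FIRST(B) = ["b"]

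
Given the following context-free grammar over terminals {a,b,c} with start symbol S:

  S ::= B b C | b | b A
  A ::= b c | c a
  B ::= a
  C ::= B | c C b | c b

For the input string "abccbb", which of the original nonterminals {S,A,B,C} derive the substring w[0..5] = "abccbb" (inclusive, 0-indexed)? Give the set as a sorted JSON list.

CNF form of G:
  S -> B X4 | T0 A | b
  A -> T0 T1 | T1 T2
  B -> a
  C -> T1 T0 | T1 X3 | a
  T0 -> b
  T1 -> c
  T2 -> a
  X3 -> C T0
  X4 -> T0 C

CYK fill — only the sub-triangle for w[0..5]:
  T[0,0] 'a' = {B,C,T2}  orig:{B,C}
  T[1,1] 'b' = {S,T0}  orig:{S}
  T[2,2] 'c' = {T1}  orig:{}
  T[3,3] 'c' = {T1}  orig:{}
  T[4,4] 'b' = {S,T0}  orig:{S}
  T[5,5] 'b' = {S,T0}  orig:{S}
  T[0,1] 'ab' = {X3}  orig:{}
  T[1,2] 'bc' = {A}
  T[2,3] 'cc' = ∅
  T[3,4] 'cb' = {C}
  T[4,5] 'bb' = ∅
  T[0,2] 'abc' = ∅
  T[1,3] 'bcc' = ∅
  T[2,4] 'ccb' = ∅
  T[3,5] 'cbb' = {X3}  orig:{}
  T[0,3] 'abcc' = ∅
  T[1,4] 'bccb' = ∅
  T[2,5] 'ccbb' = {C}
  T[0,4] 'abccb' = ∅
  T[1,5] 'bccbb' = {X4}  orig:{}
  T[0,5] 'abccbb' = {S}

Original NTs in T[0,5] deriving "abccbb": ["S"]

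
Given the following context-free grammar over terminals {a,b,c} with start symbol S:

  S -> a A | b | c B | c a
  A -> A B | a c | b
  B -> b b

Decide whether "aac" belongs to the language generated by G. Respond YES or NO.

CNF form of G:
  S -> T0 A | T1 B | T1 T0 | b
  A -> A B | T0 T1 | b
  B -> T2 T2
  T0 -> a
  T1 -> c
  T2 -> b

CYK table (by increasing span):
  T[0,0] 'a' = {T0}  orig:{}
  T[1,1] 'a' = {T0}  orig:{}
  T[2,2] 'c' = {T1}  orig:{}
  T[0,1] 'aa' = ∅
  T[1,2] 'ac' = {A}
  T[0,2] 'aac' = {S}

S ∈ T[0,2] ⇒ YES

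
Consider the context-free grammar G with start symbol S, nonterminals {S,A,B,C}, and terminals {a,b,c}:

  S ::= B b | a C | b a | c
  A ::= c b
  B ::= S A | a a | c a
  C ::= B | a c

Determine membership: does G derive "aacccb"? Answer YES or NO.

Convert to CNF:
  S -> B T1 | T1 T2 | T2 C | c
  A -> T0 T1
  B -> S A | T0 T2 | T2 T2
  C -> S A | T0 T2 | T2 T0 | T2 T2
  T0 -> c
  T1 -> b
  T2 -> a

CYK fill:
  T[0,0] 'a' = {T2}  orig:{}
  T[1,1] 'a' = {T2}  orig:{}
  T[2,2] 'c' = {S,T0}  orig:{S}
  T[3,3] 'c' = {S,T0}  orig:{S}
  T[4,4] 'c' = {S,T0}  orig:{S}
  T[5,5] 'b' = {T1}  orig:{}
  T[0,1] 'aa' = {B,C}
  T[1,2] 'ac' = {C}
  T[2,3] 'cc' = ∅
  T[3,4] 'cc' = ∅
  T[4,5] 'cb' = {A}
  T[0,2] 'aac' = {S}
  T[1,3] 'acc' = ∅
  T[2,4] 'ccc' = ∅
  T[3,5] 'ccb' = {B,C}
  T[0,3] 'aacc' = ∅
  T[1,4] 'accc' = ∅
  T[2,5] 'cccb' = ∅
  T[0,4] 'aaccc' = ∅
  T[1,5] 'acccb' = ∅
  T[0,5] 'aacccb' = ∅

S ∉ T[0,5] ⇒ NO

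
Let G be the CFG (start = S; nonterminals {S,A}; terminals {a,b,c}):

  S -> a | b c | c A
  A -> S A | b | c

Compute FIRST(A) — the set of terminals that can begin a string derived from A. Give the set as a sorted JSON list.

FIRST sets, iterate to fixpoint:
[1]
  A via A→b: +{b}
  A via A→c: +{c}
  S via S→a: +{a}
  S via S→b c: +{b}
  S via S→c A: +{c}
  FIRST[S]={a,b,c}  FIRST[A]={b,c}
[2]
  A via A→S A: +{a}
  FIRST[S]={a,b,c}  FIRST[A]={a,b,c}
[3] — fixpoint
  FIRST[S]={a,b,c}  FIRST[A]={a,b,c}

FIRST(A) = ["a", "b", "c"]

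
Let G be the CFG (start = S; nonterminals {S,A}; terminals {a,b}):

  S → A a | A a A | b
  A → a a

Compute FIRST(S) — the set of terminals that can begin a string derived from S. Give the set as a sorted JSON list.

FIRST sets, iterate to fixpoint:
pass 1:
  A via A→a a: +{a}
  S via S→A a: +{a}
  S via S→b: +{b}
  FIRST(S)={a,b}  FIRST(A)={a}
pass 2: (no change)
  FIRST(S)={a,b}  FIRST(A)={a}

FIRST(S) = ["a", "b"]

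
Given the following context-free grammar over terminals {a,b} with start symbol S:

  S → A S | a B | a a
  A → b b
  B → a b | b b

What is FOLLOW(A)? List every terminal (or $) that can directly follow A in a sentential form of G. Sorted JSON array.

FIRST sets, iterate to fixpoint:
iter 1:
  A via A→b b: +{b}
  B via B→a b: +{a}
  B via B→b b: +{b}
  S via S→A S: +{b}
  S via S→a B: +{a}
  FIRST(S)={a,b}  FIRST(A)={b}  FIRST(B)={a,b}
iter 2: done
  FIRST(S)={a,b}  FIRST(A)={b}  FIRST(B)={a,b}

FOLLOW sets:
FOLLOW(S) := {$}
iter 1:
  S→A S: FOLLOW(A) ⊇ FIRST(S) = {a,b}; new: +{a,b}
  S→a B: FOLLOW(B) ⊇ FOLLOW(S) ⊇ {$}; new: +{$}
  FOLLOW(S)={$}  FOLLOW(A)={a,b}  FOLLOW(B)={$}
iter 2: (stable)
  FOLLOW(S)={$}  FOLLOW(A)={a,b}  FOLLOW(B)={$}

FOLLOW(A) = ["a", "b"]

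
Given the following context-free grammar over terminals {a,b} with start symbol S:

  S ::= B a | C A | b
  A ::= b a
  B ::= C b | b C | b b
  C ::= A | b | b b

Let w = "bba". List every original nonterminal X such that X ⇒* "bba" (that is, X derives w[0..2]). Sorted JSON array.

Convert to CNF:
  S -> B T1 | C A | b
  A -> T0 T1
  B -> C T0 | T0 C | T0 T0
  C -> T0 T0 | T0 T1 | b
  T0 -> b
  T1 -> a

CYK fill — only the sub-triangle for w[0..2]:
  cell(0,0) b: {C,S,T0}  orig:{C,S}
  cell(1,1) b: {C,S,T0}  orig:{C,S}
  cell(2,2) a: {T1}  orig:{}
  cell(0,1) bb: {B,C}
  cell(1,2) ba: {A,C}
  cell(0,2) bba: {B,S}

Original NTs in T[0,2] deriving "bba": ["B", "S"]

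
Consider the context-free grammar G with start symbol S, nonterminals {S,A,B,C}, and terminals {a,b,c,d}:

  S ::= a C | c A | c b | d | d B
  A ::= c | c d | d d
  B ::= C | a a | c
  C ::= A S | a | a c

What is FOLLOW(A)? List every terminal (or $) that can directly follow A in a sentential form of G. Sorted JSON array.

Compute FIRST by fixpoint:
[1]
  A via A→c: +{c}
  A via A→d d: +{d}
  B via B→a a: +{a}
  B via B→c: +{c}
  C via C→A S: +{c,d}
  C via C→a: +{a}
  S via S→a C: +{a}
  S via S→c A: +{c}
  S via S→d: +{d}
  FIRST(S)={a,c,d}  FIRST(A)={c,d}  FIRST(B)={a,c}  FIRST(C)={a,c,d}
[2]
  B via B→C: +{d}
  FIRST(S)={a,c,d}  FIRST(A)={c,d}  FIRST(B)={a,c,d}  FIRST(C)={a,c,d}
[3] (stable)
  FIRST(S)={a,c,d}  FIRST(A)={c,d}  FIRST(B)={a,c,d}  FIRST(C)={a,c,d}

FOLLOW sets:
seed FOLLOW(S) with $
[1]
  C→A S: FOLLOW(A) ⊇ FIRST(S) = {a,c,d}; new: +{a,c,d}
  S→a C: FOLLOW(C) ⊇ FOLLOW(S) ⊇ {$}; new: +{$}
  S→c A: FOLLOW(A) ⊇ FOLLOW(S) ⊇ {$}; new: +{$}
  S→d B: FOLLOW(B) ⊇ FOLLOW(S) ⊇ {$}; new: +{$}
  FOLLOW(S)={$}  FOLLOW(A)={$,a,c,d}  FOLLOW(B)={$}  FOLLOW(C)={$}
[2] (no change)
  FOLLOW(S)={$}  FOLLOW(A)={$,a,c,d}  FOLLOW(B)={$}  FOLLOW(C)={$}

FOLLOW(A) = ["$", "a", "c", "d"]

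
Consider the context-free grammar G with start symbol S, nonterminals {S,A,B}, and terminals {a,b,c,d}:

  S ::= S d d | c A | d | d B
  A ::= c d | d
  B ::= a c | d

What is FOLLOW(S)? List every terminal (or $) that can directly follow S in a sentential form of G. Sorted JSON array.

FIRST iteration:
round 1:
  A via A→c d: +{c}
  A via A→d: +{d}
  B via B→a c: +{a}
  B via B→d: +{d}
  S via S→c A: +{c}
  S via S→d: +{d}
  FIRST(S)={c,d}  FIRST(A)={c,d}  FIRST(B)={a,d}
round 2: (no change)
  FIRST(S)={c,d}  FIRST(A)={c,d}  FIRST(B)={a,d}

FOLLOW sets:
FOLLOW(S) := {$}
iter 1:
  S→S d d: FOLLOW(S) ⊇ FIRST(d) = {d}; new: +{d}
  S→c A: FOLLOW(A) ⊇ FOLLOW(S) ⊇ {$,d}; new: +{$,d}
  S→d B: FOLLOW(B) ⊇ FOLLOW(S) ⊇ {$,d}; new: +{$,d}
  FOLLOW[S]={$,d}  FOLLOW[A]={$,d}  FOLLOW[B]={$,d}
iter 2: done
  FOLLOW[S]={$,d}  FOLLOW[A]={$,d}  FOLLOW[B]={$,d}

FOLLOW(S) = ["$", "d"]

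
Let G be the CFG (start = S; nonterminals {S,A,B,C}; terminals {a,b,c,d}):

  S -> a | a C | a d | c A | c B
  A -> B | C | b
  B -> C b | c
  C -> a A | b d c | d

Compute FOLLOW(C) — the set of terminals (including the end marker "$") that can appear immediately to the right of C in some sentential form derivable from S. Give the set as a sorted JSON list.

FIRST sets, iterate to fixpoint:
pass 1:
  A via A→b: +{b}
  B via B→c: +{c}
  C via C→a A: +{a}
  C via C→b d c: +{b}
  C via C→d: +{d}
  S via S→a: +{a}
  S via S→c A: +{c}
  FIRST[S]={a,c}  FIRST[A]={b}  FIRST[B]={c}  FIRST[C]={a,b,d}
pass 2:
  A via A→B: +{c}
  A via A→C: +{a,d}
  B via B→C b: +{a,b,d}
  FIRST[S]={a,c}  FIRST[A]={a,b,c,d}  FIRST[B]={a,b,c,d}  FIRST[C]={a,b,d}
pass 3: (no change)
  FIRST[S]={a,c}  FIRST[A]={a,b,c,d}  FIRST[B]={a,b,c,d}  FIRST[C]={a,b,d}

FOLLOW sets:
FOLLOW(S) := {$}
iter 1:
  B→C b: FOLLOW(C) ⊇ FIRST(b) = {b}; new: +{b}
  C→a A: FOLLOW(A) ⊇ FOLLOW(C) ⊇ {b}; new: +{b}
  S→a C: FOLLOW(C) ⊇ FOLLOW(S) ⊇ {$}; new: +{$}
  S→c A: FOLLOW(A) ⊇ FOLLOW(S) ⊇ {$}; new: +{$}
  S→c B: FOLLOW(B) ⊇ FOLLOW(S) ⊇ {$}; new: +{$}
  S: {$}  A: {$,b}  B: {$}  C: {$,b}
iter 2:
  A→B: FOLLOW(B) ⊇ FOLLOW(A) ⊇ {$,b}; new: +{b}
  S: {$}  A: {$,b}  B: {$,b}  C: {$,b}
iter 3: (stable)
  S: {$}  A: {$,b}  B: {$,b}  C: {$,b}

FOLLOW(C) = ["$", "b"]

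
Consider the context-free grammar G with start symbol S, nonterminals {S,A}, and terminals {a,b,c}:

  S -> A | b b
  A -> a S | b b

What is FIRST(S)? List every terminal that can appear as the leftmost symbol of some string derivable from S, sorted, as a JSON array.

FIRST iteration:
[1]
  A via A→a S: +{a}
  A via A→b b: +{b}
  S via S→A: +{a,b}
  FIRST(S)={a,b}  FIRST(A)={a,b}
[2] (no change)
  FIRST(S)={a,b}  FIRST(A)={a,b}

FIRST(S) = ["a", "b"]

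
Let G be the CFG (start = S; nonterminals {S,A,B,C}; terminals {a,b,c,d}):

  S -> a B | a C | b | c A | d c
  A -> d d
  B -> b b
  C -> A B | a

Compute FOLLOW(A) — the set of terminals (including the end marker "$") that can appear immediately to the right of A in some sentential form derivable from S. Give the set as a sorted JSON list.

Compute FIRST by fixpoint:
[1]
  A via A→d d: +{d}
  B via B→b b: +{b}
  C via C→A B: +{d}
  C via C→a: +{a}
  S via S→a B: +{a}
  S via S→b: +{b}
  S via S→c A: +{c}
  S via S→d c: +{d}
  FIRST(S)={a,b,c,d}  FIRST(A)={d}  FIRST(B)={b}  FIRST(C)={a,d}
[2] (no change)
  FIRST(S)={a,b,c,d}  FIRST(A)={d}  FIRST(B)={b}  FIRST(C)={a,d}

Compute FOLLOW by fixpoint:
seed FOLLOW(S) with $
round 1:
  C→A B: FOLLOW(A) ⊇ FIRST(B) = {b}; new: +{b}
  S→a B: FOLLOW(B) ⊇ FOLLOW(S) ⊇ {$}; new: +{$}
  S→a C: FOLLOW(C) ⊇ FOLLOW(S) ⊇ {$}; new: +{$}
  S→c A: FOLLOW(A) ⊇ FOLLOW(S) ⊇ {$}; new: +{$}
  S: {$}  A: {$,b}  B: {$}  C: {$}
round 2: — fixpoint
  S: {$}  A: {$,b}  B: {$}  C: {$}

FOLLOW(A) = ["$", "b"]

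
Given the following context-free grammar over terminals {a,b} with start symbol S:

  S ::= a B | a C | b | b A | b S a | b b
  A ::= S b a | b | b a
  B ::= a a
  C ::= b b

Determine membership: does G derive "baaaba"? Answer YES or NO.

Convert to CNF:
  S -> T0 A | T0 T0 | T0 X3 | T1 B | T1 C | b
  A -> S X2 | T0 T1 | b
  B -> T1 T1
  C -> T0 T0
  T0 -> b
  T1 -> a
  X2 -> T0 T1
  X3 -> S T1

CYK fill:
  cell(0,0) b: {A,S,T0}  orig:{A,S}
  cell(1,1) a: {T1}  orig:{}
  cell(2,2) a: {T1}  orig:{}
  cell(3,3) a: {T1}  orig:{}
  cell(4,4) b: {A,S,T0}  orig:{A,S}
  cell(5,5) a: {T1}  orig:{}
  cell(0,1) ba: {A,X2,X3}  orig:{A}
  cell(1,2) aa: {B}
  cell(2,3) aa: {B}
  cell(3,4) ab: ∅
  cell(4,5) ba: {A,X2,X3}  orig:{A}
  cell(0,2) baa: ∅
  cell(1,3) aaa: {S}
  cell(2,4) aab: ∅
  cell(3,5) aba: ∅
  cell(0,3) baaa: ∅
  cell(1,4) aaab: ∅
  cell(2,5) aaba: ∅
  cell(0,4) baaab: ∅
  cell(1,5) aaaba: {A}
  cell(0,5) baaaba: {S}

S ∈ T[0,5] ⇒ YES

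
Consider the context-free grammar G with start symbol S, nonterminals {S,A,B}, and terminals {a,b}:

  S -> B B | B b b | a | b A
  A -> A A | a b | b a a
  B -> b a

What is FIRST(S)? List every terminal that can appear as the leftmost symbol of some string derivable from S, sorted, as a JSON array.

FIRST sets, iterate to fixpoint:
round 1:
  A via A→a b: +{a}
  A via A→b a a: +{b}
  B via B→b a: +{b}
  S via S→B B: +{b}
  S via S→a: +{a}
  FIRST[S]={a,b}  FIRST[A]={a,b}  FIRST[B]={b}
round 2: done
  FIRST[S]={a,b}  FIRST[A]={a,b}  FIRST[B]={b}

FIRST(S) = ["a", "b"]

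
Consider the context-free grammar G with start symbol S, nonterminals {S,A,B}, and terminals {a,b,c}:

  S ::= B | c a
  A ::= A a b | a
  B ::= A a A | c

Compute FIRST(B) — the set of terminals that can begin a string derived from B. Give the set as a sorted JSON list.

FIRST sets, iterate to fixpoint:
round 1:
  A via A→a: +{a}
  B via B→A a A: +{a}
  B via B→c: +{c}
  S via S→B: +{a,c}
  S: {a,c}  A: {a}  B: {a,c}
round 2: (no change)
  S: {a,c}  A: {a}  B: {a,c}

FIRST(B) = ["a", "c"]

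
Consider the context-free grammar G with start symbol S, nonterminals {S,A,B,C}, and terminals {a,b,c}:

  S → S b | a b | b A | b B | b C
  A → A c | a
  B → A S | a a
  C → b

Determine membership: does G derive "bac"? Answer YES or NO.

Convert to CNF:
  S -> S T2 | T1 T2 | T2 A | T2 B | T2 C
  A -> A T0 | a
  B -> A S | T1 T1
  C -> b
  T0 -> c
  T1 -> a
  T2 -> b

Fill CYK table bottom-up:
  T[0,0] 'b' = {C,T2}  orig:{C}
  T[1,1] 'a' = {A,T1}  orig:{A}
  T[2,2] 'c' = {T0}  orig:{}
  T[0,1] 'ba' = {S}
  T[1,2] 'ac' = {A}
  T[0,2] 'bac' = {S}

S ∈ T[0,2] ⇒ YES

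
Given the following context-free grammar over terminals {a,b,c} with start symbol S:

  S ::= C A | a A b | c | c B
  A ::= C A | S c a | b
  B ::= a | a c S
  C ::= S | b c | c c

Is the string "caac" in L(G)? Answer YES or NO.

Convert to CNF:
  S -> C A | T0 B | T1 X6 | c
  A -> C A | S X3 | b
  B -> T1 X4 | a
  C -> C A | T0 B | T0 T0 | T1 X5 | T2 T0 | c
  T0 -> c
  T1 -> a
  T2 -> b
  X3 -> T0 T1
  X4 -> T0 S
  X5 -> A T2
  X6 -> A T2

Fill CYK table bottom-up:
  T[0,0] 'c' = {C,S,T0}  orig:{C,S}
  T[1,1] 'a' = {B,T1}  orig:{B}
  T[2,2] 'a' = {B,T1}  orig:{B}
  T[3,3] 'c' = {C,S,T0}  orig:{C,S}
  T[0,1] 'ca' = {C,S,X3}  orig:{C,S}
  T[1,2] 'aa' = ∅
  T[2,3] 'ac' = ∅
  T[0,2] 'caa' = ∅
  T[1,3] 'aac' = ∅
  T[0,3] 'caac' = ∅

S ∉ T[0,3] ⇒ NO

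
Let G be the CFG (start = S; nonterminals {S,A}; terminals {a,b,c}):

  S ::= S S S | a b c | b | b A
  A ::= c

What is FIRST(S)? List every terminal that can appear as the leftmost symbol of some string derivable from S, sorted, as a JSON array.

Compute FIRST by fixpoint:
pass 1:
  A via A→c: +{c}
  S via S→a b c: +{a}
  S via S→b: +{b}
  FIRST(S)={a,b}  FIRST(A)={c}
pass 2: (no change)
  FIRST(S)={a,b}  FIRST(A)={c}

FIRST(S) = ["a", "b"]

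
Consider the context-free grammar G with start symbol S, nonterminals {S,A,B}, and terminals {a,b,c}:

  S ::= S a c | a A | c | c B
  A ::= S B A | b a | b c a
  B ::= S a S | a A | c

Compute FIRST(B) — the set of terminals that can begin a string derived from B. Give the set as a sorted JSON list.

Compute FIRST by fixpoint:
iter 1:
  A via A→b a: +{b}
  B via B→a A: +{a}
  B via B→c: +{c}
  S via S→a A: +{a}
  S via S→c: +{c}
  FIRST[S]={a,c}  FIRST[A]={b}  FIRST[B]={a,c}
iter 2:
  A via A→S B A: +{a,c}
  FIRST[S]={a,c}  FIRST[A]={a,b,c}  FIRST[B]={a,c}
iter 3: (stable)
  FIRST[S]={a,c}  FIRST[A]={a,b,c}  FIRST[B]={a,c}

FIRST(B) = ["a", "c"]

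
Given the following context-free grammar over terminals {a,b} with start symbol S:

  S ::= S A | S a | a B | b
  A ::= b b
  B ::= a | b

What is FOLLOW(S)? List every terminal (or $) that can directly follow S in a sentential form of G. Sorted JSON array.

Compute FIRST by fixpoint:
round 1:
  A via A→b b: +{b}
  B via B→a: +{a}
  B via B→b: +{b}
  S via S→a B: +{a}
  S via S→b: +{b}
  FIRST[S]={a,b}  FIRST[A]={b}  FIRST[B]={a,b}
round 2: (stable)
  FIRST[S]={a,b}  FIRST[A]={b}  FIRST[B]={a,b}

Compute FOLLOW by fixpoint:
initialize: $ ∈ FOLLOW(S)
iter 1:
  S→S A: FOLLOW(S) ⊇ FIRST(A) = {b}; new: +{b}
  S→S A: FOLLOW(A) ⊇ FOLLOW(S) ⊇ {$,b}; new: +{$,b}
  S→S a: FOLLOW(S) ⊇ FIRST(a) = {a}; new: +{a}
  S→a B: FOLLOW(B) ⊇ FOLLOW(S) ⊇ {$,a,b}; new: +{$,a,b}
  S: {$,a,b}  A: {$,b}  B: {$,a,b}
iter 2:
  S→S A: FOLLOW(A) ⊇ FOLLOW(S) ⊇ {$,a,b}; new: +{a}
  S: {$,a,b}  A: {$,a,b}  B: {$,a,b}
iter 3: done
  S: {$,a,b}  A: {$,a,b}  B: {$,a,b}

FOLLOW(S) = ["$", "a", "b"]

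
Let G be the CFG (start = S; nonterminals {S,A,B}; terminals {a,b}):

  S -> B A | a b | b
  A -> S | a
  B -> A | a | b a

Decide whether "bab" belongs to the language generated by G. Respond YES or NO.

CNF form of G:
  S -> B A | T0 T1 | b
  A -> B A | T0 T1 | a | b
  B -> B A | T0 T1 | T1 T0 | a | b
  T0 -> a
  T1 -> b

CYK table (by increasing span):
  cell(0,0) b: {A,B,S,T1}  orig:{A,B,S}
  cell(1,1) a: {A,B,T0}  orig:{A,B}
  cell(2,2) b: {A,B,S,T1}  orig:{A,B,S}
  cell(0,1) ba: {A,B,S}
  cell(1,2) ab: {A,B,S}
  cell(0,2) bab: {A,B,S}

S ∈ T[0,2] ⇒ YES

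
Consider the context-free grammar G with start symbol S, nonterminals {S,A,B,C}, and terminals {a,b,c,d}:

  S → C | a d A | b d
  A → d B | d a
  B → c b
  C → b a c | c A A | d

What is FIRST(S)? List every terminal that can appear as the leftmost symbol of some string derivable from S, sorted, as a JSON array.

Compute FIRST by fixpoint:
round 1:
  A via A→d B: +{d}
  B via B→c b: +{c}
  C via C→b a c: +{b}
  C via C→c A A: +{c}
  C via C→d: +{d}
  S via S→C: +{b,c,d}
  S via S→a d A: +{a}
  FIRST(S)={a,b,c,d}  FIRST(A)={d}  FIRST(B)={c}  FIRST(C)={b,c,d}
round 2: — fixpoint
  FIRST(S)={a,b,c,d}  FIRST(A)={d}  FIRST(B)={c}  FIRST(C)={b,c,d}

FIRST(S) = ["a", "b", "c", "d"]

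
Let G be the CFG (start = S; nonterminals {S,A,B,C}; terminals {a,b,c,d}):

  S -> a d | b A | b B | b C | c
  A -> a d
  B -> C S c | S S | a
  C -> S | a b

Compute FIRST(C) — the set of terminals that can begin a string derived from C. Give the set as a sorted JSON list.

FIRST iteration:
iter 1:
  A via A→a d: +{a}
  B via B→a: +{a}
  C via C→a b: +{a}
  S via S→a d: +{a}
  S via S→b A: +{b}
  S via S→c: +{c}
  FIRST[S]={a,b,c}  FIRST[A]={a}  FIRST[B]={a}  FIRST[C]={a}
iter 2:
  B via B→S S: +{b,c}
  C via C→S: +{b,c}
  FIRST[S]={a,b,c}  FIRST[A]={a}  FIRST[B]={a,b,c}  FIRST[C]={a,b,c}
iter 3: done
  FIRST[S]={a,b,c}  FIRST[A]={a}  FIRST[B]={a,b,c}  FIRST[C]={a,b,c}

FIRST(C) = ["a", "b", "c"]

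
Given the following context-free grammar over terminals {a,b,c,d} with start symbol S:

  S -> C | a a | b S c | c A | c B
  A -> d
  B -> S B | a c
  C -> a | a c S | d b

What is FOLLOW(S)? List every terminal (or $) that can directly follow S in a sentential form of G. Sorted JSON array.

Compute FIRST by fixpoint:
pass 1:
  A via A→d: +{d}
  B via B→a c: +{a}
  C via C→a: +{a}
  C via C→d b: +{d}
  S via S→C: +{a,d}
  S via S→b S c: +{b}
  S via S→c A: +{c}
  FIRST[S]={a,b,c,d}  FIRST[A]={d}  FIRST[B]={a}  FIRST[C]={a,d}
pass 2:
  B via B→S B: +{b,c,d}
  FIRST[S]={a,b,c,d}  FIRST[A]={d}  FIRST[B]={a,b,c,d}  FIRST[C]={a,d}
pass 3: done
  FIRST[S]={a,b,c,d}  FIRST[A]={d}  FIRST[B]={a,b,c,d}  FIRST[C]={a,d}

Compute FOLLOW by fixpoint:
seed FOLLOW(S) with $
iter 1:
  B→S B: FOLLOW(S) ⊇ FIRST(B) = {a,b,c,d}; new: +{a,b,c,d}
  S→C: FOLLOW(C) ⊇ FOLLOW(S) ⊇ {$,a,b,c,d}; new: +{$,a,b,c,d}
  S→c A: FOLLOW(A) ⊇ FOLLOW(S) ⊇ {$,a,b,c,d}; new: +{$,a,b,c,d}
  S→c B: FOLLOW(B) ⊇ FOLLOW(S) ⊇ {$,a,b,c,d}; new: +{$,a,b,c,d}
  FOLLOW(S)={$,a,b,c,d}  FOLLOW(A)={$,a,b,c,d}  FOLLOW(B)={$,a,b,c,d}  FOLLOW(C)={$,a,b,c,d}
iter 2: (no change)
  FOLLOW(S)={$,a,b,c,d}  FOLLOW(A)={$,a,b,c,d}  FOLLOW(B)={$,a,b,c,d}  FOLLOW(C)={$,a,b,c,d}

FOLLOW(S) = ["$", "a", "b", "c", "d"]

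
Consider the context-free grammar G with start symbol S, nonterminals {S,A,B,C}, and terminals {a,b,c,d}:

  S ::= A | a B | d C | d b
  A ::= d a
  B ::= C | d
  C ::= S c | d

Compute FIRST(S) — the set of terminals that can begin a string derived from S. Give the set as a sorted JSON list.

FIRST sets, iterate to fixpoint:
round 1:
  A via A→d a: +{d}
  B via B→d: +{d}
  C via C→d: +{d}
  S via S→A: +{d}
  S via S→a B: +{a}
  FIRST(S)={a,d}  FIRST(A)={d}  FIRST(B)={d}  FIRST(C)={d}
round 2:
  C via C→S c: +{a}
  FIRST(S)={a,d}  FIRST(A)={d}  FIRST(B)={d}  FIRST(C)={a,d}
round 3:
  B via B→C: +{a}
  FIRST(S)={a,d}  FIRST(A)={d}  FIRST(B)={a,d}  FIRST(C)={a,d}
round 4: (no change)
  FIRST(S)={a,d}  FIRST(A)={d}  FIRST(B)={a,d}  FIRST(C)={a,d}

FIRST(S) = ["a", "d"]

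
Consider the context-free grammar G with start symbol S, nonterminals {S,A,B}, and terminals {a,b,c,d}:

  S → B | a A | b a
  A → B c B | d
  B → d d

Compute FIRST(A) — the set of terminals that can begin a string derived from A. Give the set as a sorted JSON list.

Compute FIRST by fixpoint:
iter 1:
  A via A→d: +{d}
  B via B→d d: +{d}
  S via S→B: +{d}
  S via S→a A: +{a}
  S via S→b a: +{b}
  S: {a,b,d}  A: {d}  B: {d}
iter 2: — fixpoint
  S: {a,b,d}  A: {d}  B: {d}

FIRST(A) = ["d"]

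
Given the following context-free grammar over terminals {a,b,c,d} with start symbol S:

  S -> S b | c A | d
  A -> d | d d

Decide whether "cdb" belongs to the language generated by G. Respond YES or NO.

Convert to CNF:
  S -> S T1 | T2 A | d
  A -> T0 T0 | d
  T0 -> d
  T1 -> b
  T2 -> c

CYK table (by increasing span):
  T[0,0] 'c' = {T2}  orig:{}
  T[1,1] 'd' = {A,S,T0}  orig:{A,S}
  T[2,2] 'b' = {T1}  orig:{}
  T[0,1] 'cd' = {S}
  T[1,2] 'db' = {S}
  T[0,2] 'cdb' = {S}

S ∈ T[0,2] ⇒ YES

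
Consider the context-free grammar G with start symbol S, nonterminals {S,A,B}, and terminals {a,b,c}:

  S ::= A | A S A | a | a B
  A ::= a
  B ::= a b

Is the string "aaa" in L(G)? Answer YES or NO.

Convert to CNF:
  S -> A X2 | T0 B | a
  A -> a
  B -> T0 T1
  T0 -> a
  T1 -> b
  X2 -> S A

Fill CYK table bottom-up:
  cell(0,0) a: {A,S,T0}  orig:{A,S}
  cell(1,1) a: {A,S,T0}  orig:{A,S}
  cell(2,2) a: {A,S,T0}  orig:{A,S}
  cell(0,1) aa: {X2}  orig:{}
  cell(1,2) aa: {X2}  orig:{}
  cell(0,2) aaa: {S}

S ∈ T[0,2] ⇒ YES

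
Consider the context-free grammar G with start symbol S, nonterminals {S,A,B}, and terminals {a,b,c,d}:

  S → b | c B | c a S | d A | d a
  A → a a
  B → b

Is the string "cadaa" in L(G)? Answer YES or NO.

CNF form of G:
  S -> T1 B | T1 X3 | T2 A | T2 T0 | b
  A -> T0 T0
  B -> b
  T0 -> a
  T1 -> c
  T2 -> d
  X3 -> T0 S

CYK fill:
  T[0,0] 'c' = {T1}  orig:{}
  T[1,1] 'a' = {T0}  orig:{}
  T[2,2] 'd' = {T2}  orig:{}
  T[3,3] 'a' = {T0}  orig:{}
  T[4,4] 'a' = {T0}  orig:{}
  T[0,1] 'ca' = ∅
  T[1,2] 'ad' = ∅
  T[2,3] 'da' = {S}
  T[3,4] 'aa' = {A}
  T[0,2] 'cad' = ∅
  T[1,3] 'ada' = {X3}  orig:{}
  T[2,4] 'daa' = {S}
  T[0,3] 'cada' = {S}
  T[1,4] 'adaa' = {X3}  orig:{}
  T[0,4] 'cadaa' = {S}

S ∈ T[0,4] ⇒ YES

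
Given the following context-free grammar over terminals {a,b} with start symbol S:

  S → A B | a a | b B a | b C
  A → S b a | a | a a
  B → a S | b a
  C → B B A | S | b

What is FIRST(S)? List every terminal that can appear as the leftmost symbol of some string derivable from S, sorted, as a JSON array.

FIRST sets, iterate to fixpoint:
[1]
  A via A→a: +{a}
  B via B→a S: +{a}
  B via B→b a: +{b}
  C via C→B B A: +{a,b}
  S via S→A B: +{a}
  S via S→b B a: +{b}
  S: {a,b}  A: {a}  B: {a,b}  C: {a,b}
[2]
  A via A→S b a: +{b}
  S: {a,b}  A: {a,b}  B: {a,b}  C: {a,b}
[3] (no change)
  S: {a,b}  A: {a,b}  B: {a,b}  C: {a,b}

FIRST(S) = ["a", "b"]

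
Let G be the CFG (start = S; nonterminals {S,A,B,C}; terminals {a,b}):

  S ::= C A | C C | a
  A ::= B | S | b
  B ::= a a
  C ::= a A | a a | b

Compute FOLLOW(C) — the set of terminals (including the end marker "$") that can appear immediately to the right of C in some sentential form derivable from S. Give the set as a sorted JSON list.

FIRST iteration:
iter 1:
  A via A→b: +{b}
  B via B→a a: +{a}
  C via C→a A: +{a}
  C via C→b: +{b}
  S via S→C A: +{a,b}
  S: {a,b}  A: {b}  B: {a}  C: {a,b}
iter 2:
  A via A→B: +{a}
  S: {a,b}  A: {a,b}  B: {a}  C: {a,b}
iter 3: done
  S: {a,b}  A: {a,b}  B: {a}  C: {a,b}

FOLLOW iteration:
FOLLOW(S) := {$}
iter 1:
  S→C A: FOLLOW(C) ⊇ FIRST(A) = {a,b}; new: +{a,b}
  S→C A: FOLLOW(A) ⊇ FOLLOW(S) ⊇ {$}; new: +{$}
  S→C C: FOLLOW(C) ⊇ FOLLOW(S) ⊇ {$}; new: +{$}
  FOLLOW(S)={$}  FOLLOW(A)={$}  FOLLOW(B)={}  FOLLOW(C)={$,a,b}
iter 2:
  A→B: FOLLOW(B) ⊇ FOLLOW(A) ⊇ {$}; new: +{$}
  C→a A: FOLLOW(A) ⊇ FOLLOW(C) ⊇ {$,a,b}; new: +{a,b}
  FOLLOW(S)={$}  FOLLOW(A)={$,a,b}  FOLLOW(B)={$}  FOLLOW(C)={$,a,b}
iter 3:
  A→B: FOLLOW(B) ⊇ FOLLOW(A) ⊇ {$,a,b}; new: +{a,b}
  A→S: FOLLOW(S) ⊇ FOLLOW(A) ⊇ {$,a,b}; new: +{a,b}
  FOLLOW(S)={$,a,b}  FOLLOW(A)={$,a,b}  FOLLOW(B)={$,a,b}  FOLLOW(C)={$,a,b}
iter 4: (stable)
  FOLLOW(S)={$,a,b}  FOLLOW(A)={$,a,b}  FOLLOW(B)={$,a,b}  FOLLOW(C)={$,a,b}

FOLLOW(C) = ["$", "a", "b"]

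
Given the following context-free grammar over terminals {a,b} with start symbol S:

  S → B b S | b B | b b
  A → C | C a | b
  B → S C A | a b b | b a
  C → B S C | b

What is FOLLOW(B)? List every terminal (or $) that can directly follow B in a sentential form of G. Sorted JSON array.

FIRST iteration:
iter 1:
  A via A→b: +{b}
  B via B→a b b: +{a}
  B via B→b a: +{b}
  C via C→B S C: +{a,b}
  S via S→B b S: +{a,b}
  FIRST[S]={a,b}  FIRST[A]={b}  FIRST[B]={a,b}  FIRST[C]={a,b}
iter 2:
  A via A→C: +{a}
  FIRST[S]={a,b}  FIRST[A]={a,b}  FIRST[B]={a,b}  FIRST[C]={a,b}
iter 3: (no change)
  FIRST[S]={a,b}  FIRST[A]={a,b}  FIRST[B]={a,b}  FIRST[C]={a,b}

FOLLOW sets:
initialize: $ ∈ FOLLOW(S)
iter 1:
  A→C a: FOLLOW(C) ⊇ FIRST(a) = {a}; new: +{a}
  B→S C A: FOLLOW(S) ⊇ FIRST(C) = {a,b}; new: +{a,b}
  B→S C A: FOLLOW(C) ⊇ FIRST(A) = {a,b}; new: +{b}
  C→B S C: FOLLOW(B) ⊇ FIRST(S) = {a,b}; new: +{a,b}
  S→b B: FOLLOW(B) ⊇ FOLLOW(S) ⊇ {$,a,b}; new: +{$}
  S: {$,a,b}  A: {}  B: {$,a,b}  C: {a,b}
iter 2:
  B→S C A: FOLLOW(A) ⊇ FOLLOW(B) ⊇ {$,a,b}; new: +{$,a,b}
  S: {$,a,b}  A: {$,a,b}  B: {$,a,b}  C: {a,b}
iter 3:
  A→C: FOLLOW(C) ⊇ FOLLOW(A) ⊇ {$,a,b}; new: +{$}
  S: {$,a,b}  A: {$,a,b}  B: {$,a,b}  C: {$,a,b}
iter 4: (no change)
  S: {$,a,b}  A: {$,a,b}  B: {$,a,b}  C: {$,a,b}

FOLLOW(B) = ["$", "a", "b"]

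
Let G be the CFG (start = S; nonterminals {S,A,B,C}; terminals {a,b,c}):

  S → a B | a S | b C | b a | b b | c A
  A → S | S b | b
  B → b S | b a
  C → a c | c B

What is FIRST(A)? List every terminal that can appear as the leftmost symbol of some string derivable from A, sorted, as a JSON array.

FIRST sets, iterate to fixpoint:
round 1:
  A via A→b: +{b}
  B via B→b S: +{b}
  C via C→a c: +{a}
  C via C→c B: +{c}
  S via S→a B: +{a}
  S via S→b C: +{b}
  S via S→c A: +{c}
  FIRST[S]={a,b,c}  FIRST[A]={b}  FIRST[B]={b}  FIRST[C]={a,c}
round 2:
  A via A→S: +{a,c}
  FIRST[S]={a,b,c}  FIRST[A]={a,b,c}  FIRST[B]={b}  FIRST[C]={a,c}
round 3: (no change)
  FIRST[S]={a,b,c}  FIRST[A]={a,b,c}  FIRST[B]={b}  FIRST[C]={a,c}

FIRST(A) = ["a", "b", "c"]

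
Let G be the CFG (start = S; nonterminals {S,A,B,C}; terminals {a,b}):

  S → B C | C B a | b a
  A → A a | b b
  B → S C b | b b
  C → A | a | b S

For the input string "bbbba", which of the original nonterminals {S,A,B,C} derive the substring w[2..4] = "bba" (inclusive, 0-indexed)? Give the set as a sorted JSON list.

CNF form of G:
  S -> B C | C X3 | T1 T0
  A -> A T0 | T1 T1
  B -> S X2 | T1 T1
  C -> A T0 | T1 S | T1 T1 | a
  T0 -> a
  T1 -> b
  X2 -> C T1
  X3 -> B T0

CYK fill — only the sub-triangle for w[2..4]:
  [2..2]={T1}  "b"  orig:{}
  [3..3]={T1}  "b"  orig:{}
  [4..4]={C,T0}  "a"  orig:{C}
  [2..3]={A,B,C}  "bb"
  [3..4]={S}  "ba"
  [2..4]={A,C,S,X3}  "bba"  orig:{A,C,S}

Original NTs in T[2,4] deriving "bba": ["A", "C", "S"]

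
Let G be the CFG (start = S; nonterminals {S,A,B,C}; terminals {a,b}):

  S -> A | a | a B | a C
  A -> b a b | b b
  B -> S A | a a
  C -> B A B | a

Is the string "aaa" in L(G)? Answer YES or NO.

CNF form of G:
  S -> T0 T0 | T0 X4 | T1 B | T1 C | a
  A -> T0 T0 | T0 X2
  B -> S A | T1 T1
  C -> B X3 | a
  T0 -> b
  T1 -> a
  X2 -> T1 T0
  X3 -> A B
  X4 -> T1 T0

CYK table (by increasing span):
  cell(0,0) a: {C,S,T1}  orig:{C,S}
  cell(1,1) a: {C,S,T1}  orig:{C,S}
  cell(2,2) a: {C,S,T1}  orig:{C,S}
  cell(0,1) aa: {B,S}
  cell(1,2) aa: {B,S}
  cell(0,2) aaa: {S}

S ∈ T[0,2] ⇒ YES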